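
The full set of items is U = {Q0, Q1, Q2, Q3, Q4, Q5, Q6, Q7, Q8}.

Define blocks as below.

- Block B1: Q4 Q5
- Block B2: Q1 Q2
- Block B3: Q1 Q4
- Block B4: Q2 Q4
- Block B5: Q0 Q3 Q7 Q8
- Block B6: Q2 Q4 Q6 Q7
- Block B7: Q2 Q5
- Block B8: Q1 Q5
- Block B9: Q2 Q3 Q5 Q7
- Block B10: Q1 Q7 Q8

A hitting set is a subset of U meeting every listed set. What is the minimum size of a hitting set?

The 4 items {Q1, Q4, Q5, Q7} hit every block.
No choice of 3 items meets every block, so 4 is the minimum.

4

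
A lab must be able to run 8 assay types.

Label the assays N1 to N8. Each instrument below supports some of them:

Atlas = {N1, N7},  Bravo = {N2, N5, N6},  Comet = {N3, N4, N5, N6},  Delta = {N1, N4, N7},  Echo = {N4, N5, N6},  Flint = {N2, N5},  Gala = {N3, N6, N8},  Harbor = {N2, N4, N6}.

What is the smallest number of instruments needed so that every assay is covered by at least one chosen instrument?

3

Delta and Flint and Gala together: Delta ∪ Flint ∪ Gala = {N1, N2, N3, N4, N5, N6, N7, N8} — every assay is covered.
Only Gala contains N8, so Gala is forced; the remaining 5 assays need at least 2 more instruments (each remaining instrument adds at most 3) — so at least 3 instruments are needed, and 3 is optimal.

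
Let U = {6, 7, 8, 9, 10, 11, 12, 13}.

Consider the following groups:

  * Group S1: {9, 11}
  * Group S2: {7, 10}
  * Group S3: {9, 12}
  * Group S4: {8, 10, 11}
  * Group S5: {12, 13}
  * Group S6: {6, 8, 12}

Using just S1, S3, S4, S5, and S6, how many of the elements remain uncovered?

1

Union of S1, S3, S4, S5, S6 = {6, 8, 9, 10, 11, 12, 13}.
Not covered: 7 — 1 element.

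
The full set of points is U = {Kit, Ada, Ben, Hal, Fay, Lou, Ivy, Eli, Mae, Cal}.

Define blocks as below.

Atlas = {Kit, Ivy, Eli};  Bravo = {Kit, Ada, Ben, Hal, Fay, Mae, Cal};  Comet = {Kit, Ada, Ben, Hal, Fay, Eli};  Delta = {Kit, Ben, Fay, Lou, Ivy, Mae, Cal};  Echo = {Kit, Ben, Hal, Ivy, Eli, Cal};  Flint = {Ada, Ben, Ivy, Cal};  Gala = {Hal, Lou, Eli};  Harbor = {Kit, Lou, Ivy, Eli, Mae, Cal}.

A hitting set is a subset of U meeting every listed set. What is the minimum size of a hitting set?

2

The 2 points {Ben, Eli} hit every block.
The blocks Flint, Gala are pairwise disjoint, so any hitting set needs a separate point for each — at least 2. Hence 2 is optimal.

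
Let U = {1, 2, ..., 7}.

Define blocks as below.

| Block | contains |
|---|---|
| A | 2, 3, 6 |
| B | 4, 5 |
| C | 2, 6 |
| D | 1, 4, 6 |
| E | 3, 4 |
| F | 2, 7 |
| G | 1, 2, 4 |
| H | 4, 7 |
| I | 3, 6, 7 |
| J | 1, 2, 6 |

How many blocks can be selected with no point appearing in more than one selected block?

2

E, J are pairwise disjoint (E={3,4}; J={1,2,6}).
Every remaining block overlaps one of these, and no 3 of the listed blocks are pairwise disjoint, so 2 is the maximum.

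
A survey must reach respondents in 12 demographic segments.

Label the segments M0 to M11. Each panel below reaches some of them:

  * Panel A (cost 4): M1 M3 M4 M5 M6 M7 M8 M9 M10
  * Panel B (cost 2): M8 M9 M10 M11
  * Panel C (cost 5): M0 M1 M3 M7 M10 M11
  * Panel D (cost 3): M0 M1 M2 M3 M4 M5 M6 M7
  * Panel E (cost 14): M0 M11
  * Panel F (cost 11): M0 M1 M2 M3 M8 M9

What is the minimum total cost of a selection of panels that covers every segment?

5

B, D together cover every segment (B ∪ D = {M0, M1, M2, M3, M4, M5, M6, M7, M8, M9, M10, M11}); total cost 2 + 3 = 5.
No covering selection has total cost below 5.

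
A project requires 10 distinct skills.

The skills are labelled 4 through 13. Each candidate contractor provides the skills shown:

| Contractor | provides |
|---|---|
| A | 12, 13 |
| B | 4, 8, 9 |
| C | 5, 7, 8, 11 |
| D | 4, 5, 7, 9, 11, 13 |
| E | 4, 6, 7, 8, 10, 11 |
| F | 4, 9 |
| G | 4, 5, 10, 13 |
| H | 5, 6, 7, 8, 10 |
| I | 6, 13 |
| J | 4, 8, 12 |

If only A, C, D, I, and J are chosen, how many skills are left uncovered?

Union of A, C, D, I, J = {4, 5, 6, 7, 8, 9, 11, 12, 13}.
Not covered: 10 — 1 skill.

1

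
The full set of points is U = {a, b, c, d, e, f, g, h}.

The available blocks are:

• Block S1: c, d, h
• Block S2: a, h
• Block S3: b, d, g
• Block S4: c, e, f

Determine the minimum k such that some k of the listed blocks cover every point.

3

Take {S2, S3, S4}. Their union is {a, b, c, d, e, f, g, h}, which is all 8 points.
Each block has at most 3 points, and 2·3 = 6 < 8 — so at least 3 blocks are needed, and 3 is optimal.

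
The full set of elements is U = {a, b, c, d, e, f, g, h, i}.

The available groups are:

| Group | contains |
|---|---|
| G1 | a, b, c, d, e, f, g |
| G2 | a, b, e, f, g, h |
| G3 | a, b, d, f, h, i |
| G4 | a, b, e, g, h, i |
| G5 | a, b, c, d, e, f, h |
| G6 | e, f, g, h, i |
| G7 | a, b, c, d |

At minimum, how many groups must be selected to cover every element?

G1 and G6 cover everything between them: the union {a, b, c, d, e, f, g, h, i} is all of U.
No single group has all 9 elements (the largest, G1, has 7), so 2 is optimal.

2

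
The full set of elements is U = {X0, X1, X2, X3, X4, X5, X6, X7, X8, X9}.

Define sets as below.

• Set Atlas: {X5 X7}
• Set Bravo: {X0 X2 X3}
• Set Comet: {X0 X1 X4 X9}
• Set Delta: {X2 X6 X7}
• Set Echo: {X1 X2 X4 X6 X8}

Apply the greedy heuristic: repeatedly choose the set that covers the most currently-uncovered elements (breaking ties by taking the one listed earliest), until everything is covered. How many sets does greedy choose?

Greedy: pick Echo (covers 5 new) → pick Atlas (covers 2 new) → pick Bravo (covers 2 new) → pick Comet (covers 1 new). Total picks: 4.

4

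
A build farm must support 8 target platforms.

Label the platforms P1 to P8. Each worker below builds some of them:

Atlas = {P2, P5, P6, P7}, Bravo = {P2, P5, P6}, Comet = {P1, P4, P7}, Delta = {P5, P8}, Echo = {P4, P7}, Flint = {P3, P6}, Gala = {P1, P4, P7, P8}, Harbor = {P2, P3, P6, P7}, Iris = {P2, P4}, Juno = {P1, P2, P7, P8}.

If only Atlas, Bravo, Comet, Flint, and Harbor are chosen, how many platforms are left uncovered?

1

Union of Atlas, Bravo, Comet, Flint, Harbor = {P1, P2, P3, P4, P5, P6, P7}.
Not covered: P8 — 1 platform.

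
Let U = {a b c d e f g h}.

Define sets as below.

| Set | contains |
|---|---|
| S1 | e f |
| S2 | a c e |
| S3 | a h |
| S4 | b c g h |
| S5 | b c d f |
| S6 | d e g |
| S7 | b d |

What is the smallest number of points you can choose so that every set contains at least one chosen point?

T = {a, b, e} meets every set (each contains at least one member of T), and |T| = 3.
The sets S1, S3, S7 are pairwise disjoint, so any hitting set needs a separate point for each — at least 3. Hence 3 is optimal.

3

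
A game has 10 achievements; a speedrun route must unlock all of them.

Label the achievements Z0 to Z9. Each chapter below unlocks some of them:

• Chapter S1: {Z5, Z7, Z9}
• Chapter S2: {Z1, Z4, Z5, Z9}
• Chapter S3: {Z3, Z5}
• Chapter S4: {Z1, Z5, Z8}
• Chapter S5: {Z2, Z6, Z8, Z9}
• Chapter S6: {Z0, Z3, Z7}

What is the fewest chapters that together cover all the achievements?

3

Take {S2, S5, S6}. Their union is {Z0, Z1, Z2, Z3, Z4, Z5, Z6, Z7, Z8, Z9}, which is all 10 achievements.
Each chapter has at most 4 achievements, and 2·4 = 8 < 10 — so at least 3 chapters are needed, and 3 is optimal.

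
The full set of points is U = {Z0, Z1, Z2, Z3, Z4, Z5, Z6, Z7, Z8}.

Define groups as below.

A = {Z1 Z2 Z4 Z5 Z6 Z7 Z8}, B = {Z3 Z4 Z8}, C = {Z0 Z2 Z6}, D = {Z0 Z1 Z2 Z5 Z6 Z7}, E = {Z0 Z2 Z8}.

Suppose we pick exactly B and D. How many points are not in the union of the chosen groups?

Union of B, D = {Z0, Z1, Z2, Z3, Z4, Z5, Z6, Z7, Z8} — that's every point, so 0 are uncovered.

0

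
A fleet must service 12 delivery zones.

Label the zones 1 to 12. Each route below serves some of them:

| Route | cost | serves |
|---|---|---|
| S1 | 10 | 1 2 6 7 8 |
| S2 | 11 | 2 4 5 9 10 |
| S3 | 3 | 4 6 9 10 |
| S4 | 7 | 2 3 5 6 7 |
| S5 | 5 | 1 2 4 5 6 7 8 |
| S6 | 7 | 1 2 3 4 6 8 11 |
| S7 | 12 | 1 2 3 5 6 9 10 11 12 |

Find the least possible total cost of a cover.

17

S5, S7 together cover every zone (S5 ∪ S7 = {1, 2, 3, 4, 5, 6, 7, 8, 9, 10, 11, 12}); total cost 5 + 12 = 17.
The greedy pick S5, S3, S6, S7 costs 27; no covering selection beats 17.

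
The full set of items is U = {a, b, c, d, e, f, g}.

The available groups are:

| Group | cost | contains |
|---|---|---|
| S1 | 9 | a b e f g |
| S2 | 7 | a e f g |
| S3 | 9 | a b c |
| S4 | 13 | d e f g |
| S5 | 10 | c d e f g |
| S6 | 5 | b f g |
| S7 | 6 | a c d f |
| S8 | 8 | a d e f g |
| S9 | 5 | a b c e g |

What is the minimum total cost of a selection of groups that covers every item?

11

S7, S9 together cover every item (S7 ∪ S9 = {a, b, c, d, e, f, g}); total cost 6 + 5 = 11.
No covering selection has total cost below 11.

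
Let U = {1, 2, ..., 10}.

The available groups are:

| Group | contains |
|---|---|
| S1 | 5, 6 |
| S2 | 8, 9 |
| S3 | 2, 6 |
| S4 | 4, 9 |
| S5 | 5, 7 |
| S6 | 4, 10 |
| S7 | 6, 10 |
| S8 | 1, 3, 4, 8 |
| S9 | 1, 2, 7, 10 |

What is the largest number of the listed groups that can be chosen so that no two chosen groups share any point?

4

S2, S3, S5, S6 are pairwise disjoint (S2={8,9}; S3={2,6}; S5={5,7}; S6={4,10}).
Every remaining group overlaps one of these, and no 5 of the listed groups are pairwise disjoint, so 4 is the maximum.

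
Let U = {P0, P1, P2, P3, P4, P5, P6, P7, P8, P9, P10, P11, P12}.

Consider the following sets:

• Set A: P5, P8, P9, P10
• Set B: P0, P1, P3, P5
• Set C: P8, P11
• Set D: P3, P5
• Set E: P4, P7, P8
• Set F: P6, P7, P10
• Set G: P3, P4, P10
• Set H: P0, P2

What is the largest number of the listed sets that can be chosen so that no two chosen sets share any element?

4

C, D, F, H are pairwise disjoint (C={P8,P11}; D={P3,P5}; F={P6,P7,P10}; H={P0,P2}).
Every remaining set overlaps one of these, and no 5 of the listed sets are pairwise disjoint, so 4 is the maximum.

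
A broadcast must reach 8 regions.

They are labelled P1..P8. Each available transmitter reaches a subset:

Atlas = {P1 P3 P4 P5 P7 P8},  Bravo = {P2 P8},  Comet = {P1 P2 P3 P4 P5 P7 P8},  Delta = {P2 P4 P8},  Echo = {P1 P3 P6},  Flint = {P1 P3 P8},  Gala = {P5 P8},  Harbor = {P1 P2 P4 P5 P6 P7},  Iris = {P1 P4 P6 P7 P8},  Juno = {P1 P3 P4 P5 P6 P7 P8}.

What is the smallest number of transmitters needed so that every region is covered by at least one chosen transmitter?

Comet and Iris together: Comet ∪ Iris = {P1, P2, P3, P4, P5, P6, P7, P8} — every region is covered.
No single transmitter has all 8 regions (the largest, Comet, has 7), so 2 is optimal.

2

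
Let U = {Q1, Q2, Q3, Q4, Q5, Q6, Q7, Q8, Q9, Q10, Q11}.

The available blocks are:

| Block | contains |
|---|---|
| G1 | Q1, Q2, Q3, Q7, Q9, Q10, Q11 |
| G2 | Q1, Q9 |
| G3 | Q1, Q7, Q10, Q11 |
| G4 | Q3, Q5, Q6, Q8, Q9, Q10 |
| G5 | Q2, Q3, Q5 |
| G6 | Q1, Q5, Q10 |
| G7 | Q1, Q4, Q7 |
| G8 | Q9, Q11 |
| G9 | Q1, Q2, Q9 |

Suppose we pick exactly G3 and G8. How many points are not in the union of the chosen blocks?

6

Union of G3, G8 = {Q1, Q7, Q9, Q10, Q11}.
Not covered: Q2, Q3, Q4, Q5, Q6, Q8 — 6 points.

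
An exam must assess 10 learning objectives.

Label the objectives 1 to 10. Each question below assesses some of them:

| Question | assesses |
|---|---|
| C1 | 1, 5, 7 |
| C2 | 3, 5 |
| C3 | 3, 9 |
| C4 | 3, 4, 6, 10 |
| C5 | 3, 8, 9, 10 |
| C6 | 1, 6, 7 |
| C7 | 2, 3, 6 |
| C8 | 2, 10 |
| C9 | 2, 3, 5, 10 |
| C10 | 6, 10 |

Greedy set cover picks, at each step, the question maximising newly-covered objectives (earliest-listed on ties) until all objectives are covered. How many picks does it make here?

4

Greedy: pick C4 (covers 4 new) → pick C1 (covers 3 new) → pick C5 (covers 2 new) → pick C7 (covers 1 new). Total picks: 4.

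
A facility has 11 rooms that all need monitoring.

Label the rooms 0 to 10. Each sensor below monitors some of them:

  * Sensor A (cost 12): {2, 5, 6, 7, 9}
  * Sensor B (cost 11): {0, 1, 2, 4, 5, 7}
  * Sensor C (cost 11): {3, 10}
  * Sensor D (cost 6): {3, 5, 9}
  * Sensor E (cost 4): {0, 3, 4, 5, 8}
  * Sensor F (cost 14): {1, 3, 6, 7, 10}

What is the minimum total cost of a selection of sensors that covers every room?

30

A, E, F together cover every room (A ∪ E ∪ F = {0, 1, 2, 3, 4, 5, 6, 7, 8, 9, 10}); total cost 12 + 4 + 14 = 30.
No covering selection has total cost below 30.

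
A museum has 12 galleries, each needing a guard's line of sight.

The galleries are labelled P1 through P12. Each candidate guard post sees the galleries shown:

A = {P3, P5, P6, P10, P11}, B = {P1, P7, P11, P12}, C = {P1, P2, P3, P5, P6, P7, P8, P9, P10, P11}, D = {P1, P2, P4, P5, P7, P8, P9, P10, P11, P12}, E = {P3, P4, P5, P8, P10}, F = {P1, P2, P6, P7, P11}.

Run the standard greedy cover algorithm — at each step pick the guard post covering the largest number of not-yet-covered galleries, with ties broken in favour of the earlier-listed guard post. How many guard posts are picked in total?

2

Greedy: pick C (covers 10 new) → pick D (covers 2 new). Total picks: 2.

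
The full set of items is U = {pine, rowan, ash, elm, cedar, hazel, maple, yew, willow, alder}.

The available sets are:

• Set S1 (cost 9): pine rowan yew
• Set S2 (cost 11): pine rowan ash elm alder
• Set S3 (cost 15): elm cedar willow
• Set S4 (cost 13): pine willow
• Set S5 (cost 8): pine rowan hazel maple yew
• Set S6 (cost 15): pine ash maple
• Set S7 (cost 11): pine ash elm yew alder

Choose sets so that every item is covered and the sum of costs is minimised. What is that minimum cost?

34

S2, S3, S5 together cover every item (S2 ∪ S3 ∪ S5 = {pine, rowan, ash, elm, cedar, hazel, maple, yew, willow, alder}); total cost 11 + 15 + 8 = 34.
No covering selection has total cost below 34.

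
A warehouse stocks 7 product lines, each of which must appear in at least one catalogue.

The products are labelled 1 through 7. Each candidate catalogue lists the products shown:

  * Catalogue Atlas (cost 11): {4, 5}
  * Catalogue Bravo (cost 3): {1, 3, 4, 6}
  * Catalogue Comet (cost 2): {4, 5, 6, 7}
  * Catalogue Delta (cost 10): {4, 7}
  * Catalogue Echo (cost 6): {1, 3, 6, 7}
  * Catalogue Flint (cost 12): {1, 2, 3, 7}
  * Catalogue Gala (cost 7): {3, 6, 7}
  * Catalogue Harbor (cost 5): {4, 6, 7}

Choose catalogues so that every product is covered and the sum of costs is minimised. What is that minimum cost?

14

Comet, Flint together cover every product (Comet ∪ Flint = {1, 2, 3, 4, 5, 6, 7}); total cost 2 + 12 = 14.
The greedy pick Comet, Bravo, Flint costs 17; no covering selection beats 14.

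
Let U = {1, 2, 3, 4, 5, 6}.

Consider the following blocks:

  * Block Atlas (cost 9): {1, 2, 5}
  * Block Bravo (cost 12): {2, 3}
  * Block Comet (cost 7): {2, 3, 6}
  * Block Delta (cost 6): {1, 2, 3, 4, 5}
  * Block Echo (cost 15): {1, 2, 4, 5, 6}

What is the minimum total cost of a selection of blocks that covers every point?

13

Comet, Delta together cover every point (Comet ∪ Delta = {1, 2, 3, 4, 5, 6}); total cost 7 + 6 = 13.
No covering selection has total cost below 13.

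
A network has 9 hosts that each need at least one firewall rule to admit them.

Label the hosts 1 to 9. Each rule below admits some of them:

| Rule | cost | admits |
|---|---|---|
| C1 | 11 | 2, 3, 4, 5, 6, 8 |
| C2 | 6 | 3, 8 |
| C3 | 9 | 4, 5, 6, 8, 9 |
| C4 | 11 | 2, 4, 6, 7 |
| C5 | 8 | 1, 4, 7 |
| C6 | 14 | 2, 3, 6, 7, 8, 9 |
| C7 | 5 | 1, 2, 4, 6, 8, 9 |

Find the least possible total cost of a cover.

C1, C5, C7 together cover every host (C1 ∪ C5 ∪ C7 = {1, 2, 3, 4, 5, 6, 7, 8, 9}); total cost 11 + 8 + 5 = 24.
No covering selection has total cost below 24.

24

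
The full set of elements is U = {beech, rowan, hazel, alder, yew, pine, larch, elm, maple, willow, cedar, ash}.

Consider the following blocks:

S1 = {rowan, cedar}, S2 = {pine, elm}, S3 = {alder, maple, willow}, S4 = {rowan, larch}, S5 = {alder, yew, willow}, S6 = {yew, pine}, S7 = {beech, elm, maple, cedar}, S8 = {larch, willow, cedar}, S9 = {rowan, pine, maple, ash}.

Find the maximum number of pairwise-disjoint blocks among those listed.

3

S1, S2, S3 are pairwise disjoint (S1={rowan,cedar}; S2={pine,elm}; S3={alder,maple,willow}).
Every remaining block overlaps one of these, and no 4 of the listed blocks are pairwise disjoint, so 3 is the maximum.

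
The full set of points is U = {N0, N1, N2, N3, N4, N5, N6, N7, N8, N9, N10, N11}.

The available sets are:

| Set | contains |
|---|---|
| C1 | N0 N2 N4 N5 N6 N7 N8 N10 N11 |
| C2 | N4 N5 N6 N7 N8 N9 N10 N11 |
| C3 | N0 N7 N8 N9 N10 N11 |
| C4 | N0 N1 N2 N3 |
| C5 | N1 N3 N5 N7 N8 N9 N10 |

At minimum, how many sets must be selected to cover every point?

C1 and C5 cover everything between them: the union {N0, N1, N2, N3, N4, N5, N6, N7, N8, N9, N10, N11} is all of U.
No single set has all 12 points (the largest, C1, has 9), so 2 is optimal.

2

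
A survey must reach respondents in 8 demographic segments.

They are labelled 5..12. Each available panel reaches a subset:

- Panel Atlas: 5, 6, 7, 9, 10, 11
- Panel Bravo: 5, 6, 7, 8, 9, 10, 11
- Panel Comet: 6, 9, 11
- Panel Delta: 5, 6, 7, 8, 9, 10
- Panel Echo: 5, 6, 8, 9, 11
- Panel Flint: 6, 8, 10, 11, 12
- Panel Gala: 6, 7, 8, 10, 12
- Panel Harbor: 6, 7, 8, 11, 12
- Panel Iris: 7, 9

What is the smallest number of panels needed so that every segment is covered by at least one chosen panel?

2

Take {Delta, Flint}. Their union is {5, 6, 7, 8, 9, 10, 11, 12}, which is all 8 segments.
No single panel has all 8 segments (the largest, Bravo, has 7), so 2 is optimal.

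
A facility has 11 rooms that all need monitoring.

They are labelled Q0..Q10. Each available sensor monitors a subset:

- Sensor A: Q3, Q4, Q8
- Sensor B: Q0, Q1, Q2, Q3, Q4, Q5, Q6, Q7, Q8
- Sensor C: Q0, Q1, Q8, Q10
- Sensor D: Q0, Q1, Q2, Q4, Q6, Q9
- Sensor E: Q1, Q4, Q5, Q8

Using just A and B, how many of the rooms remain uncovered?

2

Union of A, B = {Q0, Q1, Q2, Q3, Q4, Q5, Q6, Q7, Q8}.
Not covered: Q9, Q10 — 2 rooms.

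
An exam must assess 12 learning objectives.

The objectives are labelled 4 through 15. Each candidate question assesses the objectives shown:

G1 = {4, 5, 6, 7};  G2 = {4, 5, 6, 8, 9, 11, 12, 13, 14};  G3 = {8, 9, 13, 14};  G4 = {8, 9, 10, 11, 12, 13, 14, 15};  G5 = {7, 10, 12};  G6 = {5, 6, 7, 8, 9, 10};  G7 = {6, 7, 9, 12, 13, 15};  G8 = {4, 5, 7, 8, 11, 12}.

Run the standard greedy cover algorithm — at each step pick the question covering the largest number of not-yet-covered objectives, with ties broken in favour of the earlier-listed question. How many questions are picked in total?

Greedy: pick G2 (covers 9 new) → pick G4 (covers 2 new) → pick G1 (covers 1 new). Total picks: 3.
(The true minimum cover uses only 2 questions, so greedy is not optimal here.)

3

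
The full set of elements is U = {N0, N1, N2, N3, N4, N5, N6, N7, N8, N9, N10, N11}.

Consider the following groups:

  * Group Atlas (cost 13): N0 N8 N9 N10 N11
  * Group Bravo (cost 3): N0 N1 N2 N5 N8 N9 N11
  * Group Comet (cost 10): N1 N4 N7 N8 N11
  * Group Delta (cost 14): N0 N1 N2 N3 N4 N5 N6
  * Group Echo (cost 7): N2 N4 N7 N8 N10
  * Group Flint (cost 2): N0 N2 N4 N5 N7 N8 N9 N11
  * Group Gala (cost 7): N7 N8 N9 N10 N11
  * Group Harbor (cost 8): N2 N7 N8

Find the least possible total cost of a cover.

21

Delta, Gala together cover every element (Delta ∪ Gala = {N0, N1, N2, N3, N4, N5, N6, N7, N8, N9, N10, N11}); total cost 14 + 7 = 21.
The greedy pick Flint, Bravo, Delta, Echo costs 26; no covering selection beats 21.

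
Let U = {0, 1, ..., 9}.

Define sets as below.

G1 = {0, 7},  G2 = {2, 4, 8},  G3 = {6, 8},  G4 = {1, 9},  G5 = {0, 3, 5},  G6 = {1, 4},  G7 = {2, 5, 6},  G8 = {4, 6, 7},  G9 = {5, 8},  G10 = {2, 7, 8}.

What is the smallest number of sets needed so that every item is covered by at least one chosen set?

G4, G5, G8, and G10 cover everything between them: the union {0, 1, 2, 3, 4, 5, 6, 7, 8, 9} is all of U.
Each set has at most 3 items, and 3·3 = 9 < 10 — so at least 4 sets are needed, and 4 is optimal.

4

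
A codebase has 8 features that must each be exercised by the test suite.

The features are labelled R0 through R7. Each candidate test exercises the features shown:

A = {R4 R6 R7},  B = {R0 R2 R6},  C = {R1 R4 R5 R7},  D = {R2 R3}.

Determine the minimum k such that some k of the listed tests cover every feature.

3

Take {B, C, D}. Their union is {R0, R1, R2, R3, R4, R5, R6, R7}, which is all 8 features.
Only B contains R0, so B is forced; the remaining 5 features need at least 2 more tests (each remaining test adds at most 4) — so at least 3 tests are needed, and 3 is optimal.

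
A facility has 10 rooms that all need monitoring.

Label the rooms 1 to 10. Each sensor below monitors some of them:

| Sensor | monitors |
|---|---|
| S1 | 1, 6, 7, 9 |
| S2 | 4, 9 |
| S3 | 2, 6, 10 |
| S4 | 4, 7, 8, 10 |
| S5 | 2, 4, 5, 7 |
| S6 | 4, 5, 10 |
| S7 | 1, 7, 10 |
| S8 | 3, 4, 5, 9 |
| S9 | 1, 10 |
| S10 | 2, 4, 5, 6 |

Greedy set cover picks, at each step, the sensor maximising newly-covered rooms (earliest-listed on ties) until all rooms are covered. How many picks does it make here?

Greedy: pick S1 (covers 4 new) → pick S4 (covers 3 new) → pick S5 (covers 2 new) → pick S8 (covers 1 new). Total picks: 4.

4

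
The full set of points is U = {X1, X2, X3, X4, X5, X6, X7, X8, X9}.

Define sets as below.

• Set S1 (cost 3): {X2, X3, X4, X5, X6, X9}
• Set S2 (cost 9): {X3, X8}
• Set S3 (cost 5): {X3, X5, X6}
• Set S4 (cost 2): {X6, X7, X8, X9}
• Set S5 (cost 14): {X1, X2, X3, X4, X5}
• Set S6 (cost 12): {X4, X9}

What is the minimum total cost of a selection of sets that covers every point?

16

S4, S5 together cover every point (S4 ∪ S5 = {X1, X2, X3, X4, X5, X6, X7, X8, X9}); total cost 2 + 14 = 16.
The greedy pick S1, S4, S5 costs 19; no covering selection beats 16.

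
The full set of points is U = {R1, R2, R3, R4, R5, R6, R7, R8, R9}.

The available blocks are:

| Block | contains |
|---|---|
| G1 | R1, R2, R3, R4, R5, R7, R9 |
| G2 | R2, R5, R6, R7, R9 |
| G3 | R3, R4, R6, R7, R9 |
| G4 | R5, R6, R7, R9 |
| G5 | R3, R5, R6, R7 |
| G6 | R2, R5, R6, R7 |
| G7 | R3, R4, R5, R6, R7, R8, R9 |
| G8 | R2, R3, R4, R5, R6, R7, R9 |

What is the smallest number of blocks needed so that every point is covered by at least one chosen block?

2

G1 and G7 together: G1 ∪ G7 = {R1, R2, R3, R4, R5, R6, R7, R8, R9} — every point is covered.
No single block has all 9 points (the largest, G1, has 7), so 2 is optimal.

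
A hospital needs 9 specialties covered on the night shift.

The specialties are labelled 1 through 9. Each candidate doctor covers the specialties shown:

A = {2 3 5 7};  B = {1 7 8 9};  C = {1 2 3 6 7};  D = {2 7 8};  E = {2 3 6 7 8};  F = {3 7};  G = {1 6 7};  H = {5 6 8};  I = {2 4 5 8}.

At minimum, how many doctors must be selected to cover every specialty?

B and C and I together: B ∪ C ∪ I = {1, 2, 3, 4, 5, 6, 7, 8, 9} — every specialty is covered.
Only I contains 4, so I is forced; the remaining 5 specialties need at least 2 more doctors (each remaining doctor adds at most 4) — so at least 3 doctors are needed, and 3 is optimal.

3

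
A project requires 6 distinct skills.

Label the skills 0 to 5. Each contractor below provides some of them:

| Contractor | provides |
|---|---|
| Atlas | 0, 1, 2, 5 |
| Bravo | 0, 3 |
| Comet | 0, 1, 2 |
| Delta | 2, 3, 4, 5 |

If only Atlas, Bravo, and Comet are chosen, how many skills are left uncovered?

Union of Atlas, Bravo, Comet = {0, 1, 2, 3, 5}.
Not covered: 4 — 1 skill.

1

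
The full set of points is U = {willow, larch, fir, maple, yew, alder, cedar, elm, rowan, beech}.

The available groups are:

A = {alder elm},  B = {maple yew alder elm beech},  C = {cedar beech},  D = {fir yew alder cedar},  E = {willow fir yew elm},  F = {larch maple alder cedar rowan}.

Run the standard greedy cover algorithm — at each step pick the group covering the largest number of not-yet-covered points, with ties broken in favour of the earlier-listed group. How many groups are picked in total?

Greedy: pick B (covers 5 new) → pick F (covers 3 new) → pick E (covers 2 new). Total picks: 3.

3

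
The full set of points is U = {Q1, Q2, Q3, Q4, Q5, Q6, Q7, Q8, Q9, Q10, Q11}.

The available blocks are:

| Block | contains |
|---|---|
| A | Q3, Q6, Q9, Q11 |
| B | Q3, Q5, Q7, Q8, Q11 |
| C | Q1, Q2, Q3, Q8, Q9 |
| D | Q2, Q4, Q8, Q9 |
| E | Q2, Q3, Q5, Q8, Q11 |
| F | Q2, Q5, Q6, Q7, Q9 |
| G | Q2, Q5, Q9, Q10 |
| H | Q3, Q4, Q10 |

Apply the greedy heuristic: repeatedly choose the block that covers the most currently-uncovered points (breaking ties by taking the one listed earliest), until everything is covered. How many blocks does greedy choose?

Greedy: pick B (covers 5 new) → pick C (covers 3 new) → pick H (covers 2 new) → pick A (covers 1 new). Total picks: 4.

4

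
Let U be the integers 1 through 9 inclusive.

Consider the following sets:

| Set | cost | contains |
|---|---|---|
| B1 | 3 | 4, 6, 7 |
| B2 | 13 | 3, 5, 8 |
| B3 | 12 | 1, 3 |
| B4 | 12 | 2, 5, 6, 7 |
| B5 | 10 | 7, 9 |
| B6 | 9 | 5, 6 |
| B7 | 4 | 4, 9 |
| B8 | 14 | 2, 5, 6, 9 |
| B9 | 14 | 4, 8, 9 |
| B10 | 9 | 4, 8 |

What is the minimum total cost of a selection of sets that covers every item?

37

B3, B4, B7, B10 together cover every item (B3 ∪ B4 ∪ B7 ∪ B10 = {1, 2, 3, 4, 5, 6, 7, 8, 9}); total cost 12 + 12 + 4 + 9 = 37.
The greedy pick B1, B7, B2, B3, B4 costs 44; no covering selection beats 37.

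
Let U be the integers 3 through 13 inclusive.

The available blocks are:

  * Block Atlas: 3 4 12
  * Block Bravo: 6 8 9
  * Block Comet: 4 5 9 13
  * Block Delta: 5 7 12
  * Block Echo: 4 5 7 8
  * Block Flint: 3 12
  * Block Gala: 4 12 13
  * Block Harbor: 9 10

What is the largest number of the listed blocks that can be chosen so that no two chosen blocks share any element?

3

Echo, Flint, Harbor are pairwise disjoint (Echo={4,5,7,8}; Flint={3,12}; Harbor={9,10}).
Every remaining block overlaps one of these, and no 4 of the listed blocks are pairwise disjoint, so 3 is the maximum.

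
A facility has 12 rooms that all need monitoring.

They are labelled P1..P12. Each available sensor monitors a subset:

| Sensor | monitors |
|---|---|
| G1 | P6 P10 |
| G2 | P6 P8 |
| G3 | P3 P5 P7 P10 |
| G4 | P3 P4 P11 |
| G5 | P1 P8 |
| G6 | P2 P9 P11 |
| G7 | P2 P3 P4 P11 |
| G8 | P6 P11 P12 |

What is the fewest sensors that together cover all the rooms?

5

Take {G3, G4, G5, G6, G8}. Their union is {P1, P2, P3, P4, P5, P6, P7, P8, P9, P10, P11, P12}, which is all 12 rooms.
No 4 of the 8 sensors cover everything (all 70 combinations miss at least one room), so 5 is optimal.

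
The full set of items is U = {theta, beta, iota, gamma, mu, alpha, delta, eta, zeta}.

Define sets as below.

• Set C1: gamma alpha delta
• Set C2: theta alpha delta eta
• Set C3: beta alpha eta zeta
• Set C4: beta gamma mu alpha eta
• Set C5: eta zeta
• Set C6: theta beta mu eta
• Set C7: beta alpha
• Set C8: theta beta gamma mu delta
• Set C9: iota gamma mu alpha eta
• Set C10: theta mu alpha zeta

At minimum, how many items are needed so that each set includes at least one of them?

3

Take H = {theta, alpha, eta}. Each listed set contains at least one of these, so H is a hitting set of size 3.
No choice of 2 items meets every set, so 3 is the minimum.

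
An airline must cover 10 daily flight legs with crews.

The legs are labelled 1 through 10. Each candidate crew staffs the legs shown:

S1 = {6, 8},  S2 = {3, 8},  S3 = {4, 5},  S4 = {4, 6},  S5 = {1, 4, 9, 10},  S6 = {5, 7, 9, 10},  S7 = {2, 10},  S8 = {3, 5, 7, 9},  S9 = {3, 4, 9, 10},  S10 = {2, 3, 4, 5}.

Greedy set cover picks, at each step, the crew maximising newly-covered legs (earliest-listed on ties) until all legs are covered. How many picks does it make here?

Greedy: pick S5 (covers 4 new) → pick S8 (covers 3 new) → pick S1 (covers 2 new) → pick S7 (covers 1 new). Total picks: 4.

4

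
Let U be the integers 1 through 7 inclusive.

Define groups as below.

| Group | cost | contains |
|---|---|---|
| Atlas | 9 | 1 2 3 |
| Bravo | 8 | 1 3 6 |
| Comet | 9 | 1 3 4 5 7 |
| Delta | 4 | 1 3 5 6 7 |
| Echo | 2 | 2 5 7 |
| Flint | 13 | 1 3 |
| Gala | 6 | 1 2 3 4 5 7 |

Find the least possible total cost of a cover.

10

Delta, Gala together cover every point (Delta ∪ Gala = {1, 2, 3, 4, 5, 6, 7}); total cost 4 + 6 = 10.
The greedy pick Echo, Delta, Gala costs 12; no covering selection beats 10.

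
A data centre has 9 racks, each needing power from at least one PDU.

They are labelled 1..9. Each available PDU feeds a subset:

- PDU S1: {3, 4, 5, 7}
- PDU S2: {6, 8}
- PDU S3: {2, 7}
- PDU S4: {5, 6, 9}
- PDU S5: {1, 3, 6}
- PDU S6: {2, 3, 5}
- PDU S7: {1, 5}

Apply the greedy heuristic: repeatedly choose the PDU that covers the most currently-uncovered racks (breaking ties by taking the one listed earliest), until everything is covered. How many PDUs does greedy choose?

5

Greedy: pick S1 (covers 4 new) → pick S2 (covers 2 new) → pick S3 (covers 1 new) → pick S4 (covers 1 new) → pick S5 (covers 1 new). Total picks: 5.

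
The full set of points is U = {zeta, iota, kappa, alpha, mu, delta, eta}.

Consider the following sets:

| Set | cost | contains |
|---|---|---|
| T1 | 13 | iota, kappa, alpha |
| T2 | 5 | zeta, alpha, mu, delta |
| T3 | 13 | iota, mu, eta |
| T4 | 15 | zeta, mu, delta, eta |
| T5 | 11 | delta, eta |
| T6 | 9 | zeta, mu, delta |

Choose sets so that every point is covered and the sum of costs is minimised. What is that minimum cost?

T1, T4 together cover every point (T1 ∪ T4 = {zeta, iota, kappa, alpha, mu, delta, eta}); total cost 13 + 15 = 28.
The greedy pick T2, T1, T5 costs 29; no covering selection beats 28.

28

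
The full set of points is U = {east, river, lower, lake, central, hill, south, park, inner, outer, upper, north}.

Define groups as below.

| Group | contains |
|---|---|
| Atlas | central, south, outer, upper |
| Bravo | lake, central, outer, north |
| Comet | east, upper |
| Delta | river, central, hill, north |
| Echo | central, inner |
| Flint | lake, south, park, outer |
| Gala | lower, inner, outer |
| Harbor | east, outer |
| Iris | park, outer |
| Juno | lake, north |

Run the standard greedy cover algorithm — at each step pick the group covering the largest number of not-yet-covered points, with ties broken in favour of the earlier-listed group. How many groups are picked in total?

5

Greedy: pick Atlas (covers 4 new) → pick Delta (covers 3 new) → pick Flint (covers 2 new) → pick Gala (covers 2 new) → pick Comet (covers 1 new). Total picks: 5.
(The true minimum cover uses only 4 groups, so greedy is not optimal here.)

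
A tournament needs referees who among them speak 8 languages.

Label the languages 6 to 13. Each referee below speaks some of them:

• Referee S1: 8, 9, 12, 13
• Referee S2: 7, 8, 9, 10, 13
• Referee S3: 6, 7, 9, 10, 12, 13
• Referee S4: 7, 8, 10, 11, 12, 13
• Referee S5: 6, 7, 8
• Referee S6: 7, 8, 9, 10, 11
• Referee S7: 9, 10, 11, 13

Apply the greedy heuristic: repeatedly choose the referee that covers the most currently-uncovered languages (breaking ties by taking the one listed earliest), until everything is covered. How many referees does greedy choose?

2

Greedy: pick S3 (covers 6 new) → pick S4 (covers 2 new). Total picks: 2.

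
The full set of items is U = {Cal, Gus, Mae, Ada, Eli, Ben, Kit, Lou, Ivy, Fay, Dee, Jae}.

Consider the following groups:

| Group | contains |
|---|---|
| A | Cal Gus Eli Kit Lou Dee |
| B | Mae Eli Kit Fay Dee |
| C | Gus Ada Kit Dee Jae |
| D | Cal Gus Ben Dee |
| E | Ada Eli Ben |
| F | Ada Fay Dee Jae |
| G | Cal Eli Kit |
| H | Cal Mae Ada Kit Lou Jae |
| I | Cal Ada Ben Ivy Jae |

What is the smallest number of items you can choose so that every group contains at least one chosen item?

T = {Ada, Eli, Dee} meets every group (each contains at least one member of T), and |T| = 3.
No choice of 2 items meets every group, so 3 is the minimum.

3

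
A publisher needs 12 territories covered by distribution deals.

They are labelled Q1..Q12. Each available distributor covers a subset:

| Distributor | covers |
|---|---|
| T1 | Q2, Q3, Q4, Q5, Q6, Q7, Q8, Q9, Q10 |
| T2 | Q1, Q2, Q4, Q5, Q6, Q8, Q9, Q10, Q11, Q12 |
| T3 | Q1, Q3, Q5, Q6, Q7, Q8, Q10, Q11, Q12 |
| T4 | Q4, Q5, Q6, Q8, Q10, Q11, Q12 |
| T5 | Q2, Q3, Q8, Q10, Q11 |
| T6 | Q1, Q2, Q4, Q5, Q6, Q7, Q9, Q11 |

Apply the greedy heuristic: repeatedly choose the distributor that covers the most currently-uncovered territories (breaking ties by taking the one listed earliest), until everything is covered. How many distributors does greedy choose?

2

Greedy: pick T2 (covers 10 new) → pick T1 (covers 2 new). Total picks: 2.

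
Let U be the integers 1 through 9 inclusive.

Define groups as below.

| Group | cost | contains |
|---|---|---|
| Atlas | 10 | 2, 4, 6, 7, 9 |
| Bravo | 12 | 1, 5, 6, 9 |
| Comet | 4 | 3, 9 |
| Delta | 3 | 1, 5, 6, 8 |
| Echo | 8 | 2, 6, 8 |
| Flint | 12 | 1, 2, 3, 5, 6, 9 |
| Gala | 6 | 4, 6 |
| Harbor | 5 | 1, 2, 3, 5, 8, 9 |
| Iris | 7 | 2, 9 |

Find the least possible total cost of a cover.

15

Atlas, Harbor together cover every element (Atlas ∪ Harbor = {1, 2, 3, 4, 5, 6, 7, 8, 9}); total cost 10 + 5 = 15.
The greedy pick Delta, Harbor, Atlas costs 18; no covering selection beats 15.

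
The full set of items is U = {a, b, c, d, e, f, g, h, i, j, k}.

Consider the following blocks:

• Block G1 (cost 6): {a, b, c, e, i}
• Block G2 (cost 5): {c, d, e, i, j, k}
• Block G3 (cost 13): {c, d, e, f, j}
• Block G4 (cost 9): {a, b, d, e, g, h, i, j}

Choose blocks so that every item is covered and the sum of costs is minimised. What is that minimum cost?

27

G2, G3, G4 together cover every item (G2 ∪ G3 ∪ G4 = {a, b, c, d, e, f, g, h, i, j, k}); total cost 5 + 13 + 9 = 27.
No covering selection has total cost below 27.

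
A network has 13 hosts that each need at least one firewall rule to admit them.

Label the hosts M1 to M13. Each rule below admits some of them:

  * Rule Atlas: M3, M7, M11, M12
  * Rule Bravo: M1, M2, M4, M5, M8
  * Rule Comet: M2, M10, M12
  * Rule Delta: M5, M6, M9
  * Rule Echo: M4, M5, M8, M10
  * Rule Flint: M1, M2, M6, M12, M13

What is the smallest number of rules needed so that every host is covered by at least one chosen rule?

4

Atlas and Delta and Echo and Flint together: Atlas ∪ Delta ∪ Echo ∪ Flint = {M1, M2, M3, M4, M5, M6, M7, M8, M9, M10, M11, M12, M13} — every host is covered.
Only Delta contains M9, so Delta is forced; the remaining 10 hosts need at least 3 more rules (each remaining rule adds at most 4) — so at least 4 rules are needed, and 4 is optimal.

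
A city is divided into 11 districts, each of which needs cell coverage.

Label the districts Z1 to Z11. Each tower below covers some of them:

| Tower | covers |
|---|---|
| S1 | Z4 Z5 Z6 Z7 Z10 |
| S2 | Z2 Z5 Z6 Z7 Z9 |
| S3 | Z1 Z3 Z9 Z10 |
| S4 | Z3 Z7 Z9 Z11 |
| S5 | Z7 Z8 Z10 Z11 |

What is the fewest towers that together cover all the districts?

Take {S1, S2, S3, S5}. Their union is {Z1, Z2, Z3, Z4, Z5, Z6, Z7, Z8, Z9, Z10, Z11}, which is all 11 districts.
No 3 of the 5 towers cover everything (all 10 combinations miss at least one district), so 4 is optimal.

4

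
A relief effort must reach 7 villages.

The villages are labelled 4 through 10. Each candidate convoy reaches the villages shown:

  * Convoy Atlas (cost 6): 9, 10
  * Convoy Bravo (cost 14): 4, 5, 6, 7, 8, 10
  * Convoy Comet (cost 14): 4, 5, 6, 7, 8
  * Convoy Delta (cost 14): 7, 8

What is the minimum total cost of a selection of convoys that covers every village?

20

Atlas, Bravo together cover every village (Atlas ∪ Bravo = {4, 5, 6, 7, 8, 9, 10}); total cost 6 + 14 = 20.
No covering selection has total cost below 20.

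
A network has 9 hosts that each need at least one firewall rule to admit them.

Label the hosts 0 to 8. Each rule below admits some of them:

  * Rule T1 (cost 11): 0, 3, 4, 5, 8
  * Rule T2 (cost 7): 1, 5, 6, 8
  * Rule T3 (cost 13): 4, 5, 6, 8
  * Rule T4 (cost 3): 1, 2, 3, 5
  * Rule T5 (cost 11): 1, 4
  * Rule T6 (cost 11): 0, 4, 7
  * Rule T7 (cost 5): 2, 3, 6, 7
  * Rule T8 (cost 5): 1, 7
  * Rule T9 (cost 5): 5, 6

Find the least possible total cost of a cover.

19

T1, T4, T7 together cover every host (T1 ∪ T4 ∪ T7 = {0, 1, 2, 3, 4, 5, 6, 7, 8}); total cost 11 + 3 + 5 = 19.
No covering selection has total cost below 19.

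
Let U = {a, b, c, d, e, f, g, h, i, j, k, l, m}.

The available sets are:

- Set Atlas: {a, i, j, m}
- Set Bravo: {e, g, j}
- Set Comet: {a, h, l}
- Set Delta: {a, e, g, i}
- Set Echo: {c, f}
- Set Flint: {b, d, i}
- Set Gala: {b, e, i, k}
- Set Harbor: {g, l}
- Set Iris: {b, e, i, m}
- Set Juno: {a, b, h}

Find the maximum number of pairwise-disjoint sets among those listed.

4

Bravo, Comet, Echo, Flint are pairwise disjoint (Bravo={e,g,j}; Comet={a,h,l}; Echo={c,f}; Flint={b,d,i}).
Every remaining set overlaps one of these, and no 5 of the listed sets are pairwise disjoint, so 4 is the maximum.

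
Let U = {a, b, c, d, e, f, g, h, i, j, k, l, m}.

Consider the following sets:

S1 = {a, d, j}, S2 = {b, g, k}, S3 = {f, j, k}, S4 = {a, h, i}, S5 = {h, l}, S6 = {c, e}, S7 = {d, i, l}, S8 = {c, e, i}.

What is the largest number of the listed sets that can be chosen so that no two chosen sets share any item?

4

S1, S2, S5, S8 are pairwise disjoint (S1={a,d,j}; S2={b,g,k}; S5={h,l}; S8={c,e,i}).
Every remaining set overlaps one of these, and no 5 of the listed sets are pairwise disjoint, so 4 is the maximum.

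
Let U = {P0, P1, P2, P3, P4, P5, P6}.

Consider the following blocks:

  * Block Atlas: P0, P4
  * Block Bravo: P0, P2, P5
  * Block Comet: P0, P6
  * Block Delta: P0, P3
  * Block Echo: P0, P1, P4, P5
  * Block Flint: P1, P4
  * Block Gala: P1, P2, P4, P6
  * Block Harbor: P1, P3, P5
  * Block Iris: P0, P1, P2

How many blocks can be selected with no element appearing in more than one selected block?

2

Delta, Gala are pairwise disjoint (Delta={P0,P3}; Gala={P1,P2,P4,P6}).
Every remaining block overlaps one of these, and no 3 of the listed blocks are pairwise disjoint, so 2 is the maximum.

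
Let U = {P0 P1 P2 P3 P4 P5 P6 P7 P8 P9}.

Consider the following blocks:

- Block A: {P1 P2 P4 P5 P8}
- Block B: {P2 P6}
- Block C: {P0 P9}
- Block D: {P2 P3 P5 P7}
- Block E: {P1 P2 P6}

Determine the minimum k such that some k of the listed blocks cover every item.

4

A, B, C, and D cover everything between them: the union {P0, P1, P2, P3, P4, P5, P6, P7, P8, P9} is all of U.
Only A contains P4, so A is forced; the remaining 5 items need at least 3 more blocks (each remaining block adds at most 2) — so at least 4 blocks are needed, and 4 is optimal.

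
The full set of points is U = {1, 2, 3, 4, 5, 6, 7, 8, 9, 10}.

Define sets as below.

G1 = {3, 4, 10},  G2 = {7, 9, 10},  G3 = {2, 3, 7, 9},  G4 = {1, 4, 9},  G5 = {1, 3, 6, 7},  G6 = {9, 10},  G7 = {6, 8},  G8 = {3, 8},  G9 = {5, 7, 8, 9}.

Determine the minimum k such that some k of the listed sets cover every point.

Take {G1, G3, G5, G9}. Their union is {1, 2, 3, 4, 5, 6, 7, 8, 9, 10}, which is all 10 points.
Only G3 contains 2, so G3 is forced; the remaining 6 points need at least 3 more sets (each remaining set adds at most 2) — so at least 4 sets are needed, and 4 is optimal.

4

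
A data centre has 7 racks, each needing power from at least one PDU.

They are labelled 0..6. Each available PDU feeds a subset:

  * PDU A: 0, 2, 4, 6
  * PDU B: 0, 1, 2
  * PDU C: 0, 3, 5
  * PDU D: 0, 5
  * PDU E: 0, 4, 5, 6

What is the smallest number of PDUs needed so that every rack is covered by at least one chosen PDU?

B and C and E together: B ∪ C ∪ E = {0, 1, 2, 3, 4, 5, 6} — every rack is covered.
Only B contains 1, so B is forced; the remaining 4 racks need at least 2 more PDUs (each remaining PDU adds at most 3) — so at least 3 PDUs are needed, and 3 is optimal.

3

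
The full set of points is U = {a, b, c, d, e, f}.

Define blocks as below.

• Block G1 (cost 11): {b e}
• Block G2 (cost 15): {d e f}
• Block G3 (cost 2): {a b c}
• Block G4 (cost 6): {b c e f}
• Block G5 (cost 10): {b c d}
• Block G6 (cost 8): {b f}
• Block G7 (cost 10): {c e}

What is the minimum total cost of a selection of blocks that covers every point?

G2, G3 together cover every point (G2 ∪ G3 = {a, b, c, d, e, f}); total cost 15 + 2 = 17.
The greedy pick G3, G4, G5 costs 18; no covering selection beats 17.

17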